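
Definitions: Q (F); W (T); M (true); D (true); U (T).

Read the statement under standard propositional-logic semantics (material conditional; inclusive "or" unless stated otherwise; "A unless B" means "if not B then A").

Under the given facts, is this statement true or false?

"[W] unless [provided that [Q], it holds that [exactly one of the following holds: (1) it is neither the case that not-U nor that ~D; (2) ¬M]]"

Values: W=T, Q=F, U=T, D=T, M=T.
In symbols: W ∨ (Q → ((¬U ↓ ¬D) ⊕ ¬M))

¬U = ¬T = F
¬D = ¬T = F
¬U ↓ ¬D = F ↓ F = T
¬M = ¬T = F
(¬U ↓ ¬D) ⊕ ¬M = T ⊕ F = T
Q → ((¬U ↓ ¬D) ⊕ ¬M) = F → T = T
W ∨ (Q → ((¬U ↓ ¬D) ⊕ ¬M)) = T ∨ T = T

The statement is true.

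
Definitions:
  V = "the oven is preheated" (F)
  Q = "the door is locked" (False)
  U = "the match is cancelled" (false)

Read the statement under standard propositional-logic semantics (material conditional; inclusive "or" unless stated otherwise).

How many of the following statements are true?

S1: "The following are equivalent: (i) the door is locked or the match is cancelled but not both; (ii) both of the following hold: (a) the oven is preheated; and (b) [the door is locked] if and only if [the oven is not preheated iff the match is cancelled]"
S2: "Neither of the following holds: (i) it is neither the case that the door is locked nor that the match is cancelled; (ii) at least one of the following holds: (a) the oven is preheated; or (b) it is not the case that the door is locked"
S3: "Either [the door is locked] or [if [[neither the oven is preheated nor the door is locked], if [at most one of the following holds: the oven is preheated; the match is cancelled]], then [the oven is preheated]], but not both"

1

S1: In symbols: (Q xor U) iff (V and (Q iff (not V iff U)))

Q xor U = False xor False = False
not V = not False = True
not V iff U = True iff False = False
Q iff (not V iff U) = False iff False = True
V and (Q iff (not V iff U)) = False and True = False
(Q xor U) iff (V and (Q iff (not V iff U))) = False iff False = True
Thus S1 is true.

S2: Formalization: (Q nor U) nor (V or not Q)

Q nor U = False nor False = True
not Q = not False = True
V or not Q = False or True = True
(Q nor U) nor (V or not Q) = True nor True = False
So S2 is false.

S3: Formalization: Q xor (((V nand U) -> (V nor Q)) -> V)

V nand U = False nand False = True
V nor Q = False nor False = True
(V nand U) -> (V nor Q) = True -> True = True
((V nand U) -> (V nor Q)) -> V = True -> False = False
Q xor (((V nand U) -> (V nor Q)) -> V) = False xor False = False
So S3 is false.

1 of the 3 statements is true (S1).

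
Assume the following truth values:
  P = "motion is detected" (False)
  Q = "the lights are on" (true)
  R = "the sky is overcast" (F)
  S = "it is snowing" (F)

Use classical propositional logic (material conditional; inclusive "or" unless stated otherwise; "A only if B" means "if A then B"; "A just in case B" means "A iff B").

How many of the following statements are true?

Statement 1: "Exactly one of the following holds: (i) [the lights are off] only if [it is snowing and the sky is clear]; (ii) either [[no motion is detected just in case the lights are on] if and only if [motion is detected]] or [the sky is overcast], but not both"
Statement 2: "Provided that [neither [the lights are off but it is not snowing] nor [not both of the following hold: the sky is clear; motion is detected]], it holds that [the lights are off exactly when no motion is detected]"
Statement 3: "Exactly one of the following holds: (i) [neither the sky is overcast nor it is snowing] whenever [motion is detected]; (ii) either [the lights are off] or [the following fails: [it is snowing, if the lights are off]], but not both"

3

Statement 1: In symbols: (not Q -> (S and not R)) xor (((not P iff Q) iff P) xor R)

not Q = not True = False
not R = not False = True
S and not R = False and True = False
not Q -> (S and not R) = False -> False = True
not P = not False = True
not P iff Q = True iff True = True
(not P iff Q) iff P = True iff False = False
((not P iff Q) iff P) xor R = False xor False = False
(not Q -> (S and not R)) xor (((not P iff Q) iff P) xor R) = True xor False = True
Hence Statement 1 is true.

Statement 2: This is ((not Q and not S) nor (not R nand P)) -> (not Q iff not P).

not Q = not True = False
not S = not False = True
not Q and not S = False and True = False
not R = not False = True
not R nand P = True nand False = True
(not Q and not S) nor (not R nand P) = False nor True = False
not Q = not True = False
not P = not False = True
not Q iff not P = False iff True = False
((not Q and not S) nor (not R nand P)) -> (not Q iff not P) = False -> False = True
So Statement 2 is true.

Statement 3: Parsed as (P -> (R nor S)) xor (not Q xor not (not Q -> S))

R nor S = False nor False = True
P -> (R nor S) = False -> True = True
not Q = not True = False
not Q = not True = False
not Q -> S = False -> False = True
not (not Q -> S) = not True = False
not Q xor not (not Q -> S) = False xor False = False
(P -> (R nor S)) xor (not Q xor not (not Q -> S)) = True xor False = True
So Statement 3 is true.

True statements: 3 (Statement 1, Statement 2, Statement 3).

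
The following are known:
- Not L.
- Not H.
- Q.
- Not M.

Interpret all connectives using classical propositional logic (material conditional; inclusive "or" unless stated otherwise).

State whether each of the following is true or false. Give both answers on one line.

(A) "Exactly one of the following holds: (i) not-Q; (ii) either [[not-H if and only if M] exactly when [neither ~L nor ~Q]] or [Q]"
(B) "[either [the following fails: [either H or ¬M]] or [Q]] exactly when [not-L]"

(A) True / (B) True

(A): Parsed as not Q xor (((not H iff M) iff (not L nor not Q)) or Q)

not Q = not True = False
not H = not False = True
not H iff M = True iff False = False
not L = not False = True
not Q = not True = False
not L nor not Q = True nor False = False
(not H iff M) iff (not L nor not Q) = False iff False = True
((not H iff M) iff (not L nor not Q)) or Q = True or True = True
not Q xor (((not H iff M) iff (not L nor not Q)) or Q) = False xor True = True
Thus (A) is true.

(B): Parsed as (not (H or not M) or Q) iff not L

not M = not False = True
H or not M = False or True = True
not (H or not M) = not True = False
not (H or not M) or Q = False or True = True
not L = not False = True
(not (H or not M) or Q) iff not L = True iff True = True
Hence (B) is true.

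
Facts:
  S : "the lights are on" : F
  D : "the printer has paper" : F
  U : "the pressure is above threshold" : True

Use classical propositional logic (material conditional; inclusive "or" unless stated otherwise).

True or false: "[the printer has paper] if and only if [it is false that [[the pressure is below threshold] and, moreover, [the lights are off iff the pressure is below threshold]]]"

Values: D=F, U=T, S=F.
Parsed as D ↔ ¬(¬U ∧ (¬S ↔ ¬U))

¬U = ¬T = F
¬S = ¬F = T
¬U = ¬T = F
¬S ↔ ¬U = T ↔ F = F
¬U ∧ (¬S ↔ ¬U) = F ∧ F = F
¬(¬U ∧ (¬S ↔ ¬U)) = ¬F = T
D ↔ ¬(¬U ∧ (¬S ↔ ¬U)) = F ↔ T = F

false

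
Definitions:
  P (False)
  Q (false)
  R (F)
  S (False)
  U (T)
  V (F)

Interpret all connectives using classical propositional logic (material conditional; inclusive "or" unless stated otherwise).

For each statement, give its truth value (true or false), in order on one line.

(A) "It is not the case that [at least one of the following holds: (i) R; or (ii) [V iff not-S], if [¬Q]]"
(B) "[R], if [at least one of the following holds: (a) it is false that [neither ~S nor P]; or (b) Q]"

(A): Parsed as not (R or (not Q -> (V iff not S)))

not Q = not False = True
not S = not False = True
V iff not S = False iff True = False
not Q -> (V iff not S) = True -> False = False
R or (not Q -> (V iff not S)) = False or False = False
not (R or (not Q -> (V iff not S))) = not False = True
Hence (A) is true.

(B): Parsed as (not (not S nor P) or Q) -> R

not S = not False = True
not S nor P = True nor False = False
not (not S nor P) = not False = True
not (not S nor P) or Q = True or False = True
(not (not S nor P) or Q) -> R = True -> False = False
Thus (B) is false.

(A) T / (B) F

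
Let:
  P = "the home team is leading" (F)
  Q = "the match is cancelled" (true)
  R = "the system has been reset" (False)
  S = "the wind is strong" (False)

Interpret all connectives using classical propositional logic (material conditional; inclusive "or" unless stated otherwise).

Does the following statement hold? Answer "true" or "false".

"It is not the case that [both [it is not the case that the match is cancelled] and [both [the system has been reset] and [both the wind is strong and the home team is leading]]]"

Values: Q=T, R=F, S=F, P=F.
In symbols: ¬(¬Q ∧ (R ∧ (S ∧ P)))

¬Q = ¬T = F
S ∧ P = F ∧ F = F
R ∧ (S ∧ P) = F ∧ F = F
¬Q ∧ (R ∧ (S ∧ P)) = F ∧ F = F
¬(¬Q ∧ (R ∧ (S ∧ P))) = ¬F = T

true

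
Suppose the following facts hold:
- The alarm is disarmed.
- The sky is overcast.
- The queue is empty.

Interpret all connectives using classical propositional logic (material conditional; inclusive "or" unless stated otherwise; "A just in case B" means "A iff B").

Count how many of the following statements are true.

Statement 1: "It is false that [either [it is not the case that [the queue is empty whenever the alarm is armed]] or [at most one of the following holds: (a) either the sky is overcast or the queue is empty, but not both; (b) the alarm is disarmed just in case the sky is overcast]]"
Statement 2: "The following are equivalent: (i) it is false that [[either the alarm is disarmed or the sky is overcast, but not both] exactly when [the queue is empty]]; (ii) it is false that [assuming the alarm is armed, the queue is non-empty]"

Let M = "the alarm is armed" (False), N = "the queue is empty" (True), H = "the sky is overcast" (True).

Statement 1: Parsed as not (not (M -> N) or ((H xor N) nand (not M iff H)))

M -> N = False -> True = True
not (M -> N) = not True = False
H xor N = True xor True = False
not M = not False = True
not M iff H = True iff True = True
(H xor N) nand (not M iff H) = False nand True = True
not (M -> N) or ((H xor N) nand (not M iff H)) = False or True = True
not (not (M -> N) or ((H xor N) nand (not M iff H))) = not True = False
Hence Statement 1 is false.

Statement 2: Formalization: not ((not M xor H) iff N) iff not (M -> not N)

not M = not False = True
not M xor H = True xor True = False
(not M xor H) iff N = False iff True = False
not ((not M xor H) iff N) = not False = True
not N = not True = False
M -> not N = False -> False = True
not (M -> not N) = not True = False
not ((not M xor H) iff N) iff not (M -> not N) = True iff False = False
Thus Statement 2 is false.

Count: 0.

0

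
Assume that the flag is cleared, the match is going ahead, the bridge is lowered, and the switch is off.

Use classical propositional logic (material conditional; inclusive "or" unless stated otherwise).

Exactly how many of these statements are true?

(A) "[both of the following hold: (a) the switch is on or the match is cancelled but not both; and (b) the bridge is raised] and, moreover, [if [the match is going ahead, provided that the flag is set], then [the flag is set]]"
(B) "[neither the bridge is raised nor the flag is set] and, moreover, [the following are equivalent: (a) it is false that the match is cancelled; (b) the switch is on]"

0

Let P = "the switch is on" (F), Q = "the match is cancelled" (F), N = "the bridge is raised" (F), W = "the flag is set" (F).

(A): This is ((P ⊕ Q) ∧ N) ∧ ((W → ¬Q) → W).

P ⊕ Q = F ⊕ F = F
(P ⊕ Q) ∧ N = F ∧ F = F
¬Q = ¬F = T
W → ¬Q = F → T = T
(W → ¬Q) → W = T → F = F
((P ⊕ Q) ∧ N) ∧ ((W → ¬Q) → W) = F ∧ F = F
So (A) is false.

(B): Parsed as (N ↓ W) ∧ (¬Q ↔ P)

N ↓ W = F ↓ F = T
¬Q = ¬F = T
¬Q ↔ P = T ↔ F = F
(N ↓ W) ∧ (¬Q ↔ P) = T ∧ F = F
Hence (B) is false.

True statements: 0 (none).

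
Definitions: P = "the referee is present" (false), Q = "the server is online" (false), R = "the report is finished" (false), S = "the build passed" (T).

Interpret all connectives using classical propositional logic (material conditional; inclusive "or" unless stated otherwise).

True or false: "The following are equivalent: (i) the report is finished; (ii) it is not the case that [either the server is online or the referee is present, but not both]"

False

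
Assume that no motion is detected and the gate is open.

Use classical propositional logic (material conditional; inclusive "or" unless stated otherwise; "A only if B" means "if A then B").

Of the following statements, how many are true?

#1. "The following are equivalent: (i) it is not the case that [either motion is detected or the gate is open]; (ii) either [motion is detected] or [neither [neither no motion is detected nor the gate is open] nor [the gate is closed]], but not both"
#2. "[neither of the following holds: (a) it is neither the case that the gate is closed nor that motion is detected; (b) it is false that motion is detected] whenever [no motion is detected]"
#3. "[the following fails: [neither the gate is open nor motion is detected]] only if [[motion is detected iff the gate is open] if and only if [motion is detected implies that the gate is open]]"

Let P = "motion is detected" (False), Q = "the gate is open" (True).

#1: In symbols: not (P or Q) iff (P xor ((not P nor Q) nor not Q))

P or Q = False or True = True
not (P or Q) = not True = False
not P = not False = True
not P nor Q = True nor True = False
not Q = not True = False
(not P nor Q) nor not Q = False nor False = True
P xor ((not P nor Q) nor not Q) = False xor True = True
not (P or Q) iff (P xor ((not P nor Q) nor not Q)) = False iff True = False
Hence #1 is false.

#2: This is not P -> ((not Q nor P) nor not P).

not P = not False = True
not Q = not True = False
not Q nor P = False nor False = True
not P = not False = True
(not Q nor P) nor not P = True nor True = False
not P -> ((not Q nor P) nor not P) = True -> False = False
So #2 is false.

#3: This is not (Q nor P) -> ((P iff Q) iff (P -> Q)).

Q nor P = True nor False = False
not (Q nor P) = not False = True
P iff Q = False iff True = False
P -> Q = False -> True = True
(P iff Q) iff (P -> Q) = False iff True = False
not (Q nor P) -> ((P iff Q) iff (P -> Q)) = True -> False = False
Hence #3 is false.

True statements: 0 (none).

0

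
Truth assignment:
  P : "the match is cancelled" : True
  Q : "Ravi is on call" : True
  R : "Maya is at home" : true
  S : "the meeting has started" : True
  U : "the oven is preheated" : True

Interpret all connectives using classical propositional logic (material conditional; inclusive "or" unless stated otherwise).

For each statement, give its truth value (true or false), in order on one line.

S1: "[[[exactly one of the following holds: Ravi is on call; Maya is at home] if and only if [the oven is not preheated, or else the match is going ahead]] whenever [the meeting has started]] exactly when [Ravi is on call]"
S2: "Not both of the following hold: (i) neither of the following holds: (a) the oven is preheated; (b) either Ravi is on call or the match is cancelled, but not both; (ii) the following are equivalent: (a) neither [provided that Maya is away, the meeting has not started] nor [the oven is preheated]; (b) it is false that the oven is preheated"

S1 T / S2 T

S1: In symbols: (S -> ((Q xor R) iff (not U or not P))) iff Q

Q xor R = True xor True = False
not U = not True = False
not P = not True = False
not U or not P = False or False = False
(Q xor R) iff (not U or not P) = False iff False = True
S -> ((Q xor R) iff (not U or not P)) = True -> True = True
(S -> ((Q xor R) iff (not U or not P))) iff Q = True iff True = True
Hence S1 is true.

S2: Parsed as (U nor (Q xor P)) nand (((not R -> not S) nor U) iff not U)

Q xor P = True xor True = False
U nor (Q xor P) = True nor False = False
not R = not True = False
not S = not True = False
not R -> not S = False -> False = True
(not R -> not S) nor U = True nor True = False
not U = not True = False
((not R -> not S) nor U) iff not U = False iff False = True
(U nor (Q xor P)) nand (((not R -> not S) nor U) iff not U) = False nand True = True
So S2 is true.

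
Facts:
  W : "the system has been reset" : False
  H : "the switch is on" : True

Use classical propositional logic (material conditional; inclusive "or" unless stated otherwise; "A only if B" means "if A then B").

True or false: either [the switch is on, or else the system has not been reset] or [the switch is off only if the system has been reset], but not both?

Formalization: (H ∨ ¬W) ⊕ (¬H → W)

¬W = ¬F = T
H ∨ ¬W = T ∨ T = T
¬H = ¬T = F
¬H → W = F → F = T
(H ∨ ¬W) ⊕ (¬H → W) = T ⊕ T = F

false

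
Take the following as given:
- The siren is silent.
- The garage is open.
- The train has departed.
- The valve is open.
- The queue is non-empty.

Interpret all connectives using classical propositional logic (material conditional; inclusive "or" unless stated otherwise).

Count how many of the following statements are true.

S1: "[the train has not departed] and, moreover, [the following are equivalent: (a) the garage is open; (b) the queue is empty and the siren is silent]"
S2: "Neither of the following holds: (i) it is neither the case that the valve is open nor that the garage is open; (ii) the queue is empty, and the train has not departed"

Let R = "the train has departed" (True), Q = "the garage is closed" (False), L = "the queue is empty" (False), V = "the siren is sounding" (False), W = "the valve is open" (True).

S1: Parsed as not R and (not Q iff (L and not V))

not R = not True = False
not Q = not False = True
not V = not False = True
L and not V = False and True = False
not Q iff (L and not V) = True iff False = False
not R and (not Q iff (L and not V)) = False and False = False
Hence S1 is false.

S2: In symbols: (W nor not Q) nor (L and not R)

not Q = not False = True
W nor not Q = True nor True = False
not R = not True = False
L and not R = False and False = False
(W nor not Q) nor (L and not R) = False nor False = True
Thus S2 is true.

Count: 1.

1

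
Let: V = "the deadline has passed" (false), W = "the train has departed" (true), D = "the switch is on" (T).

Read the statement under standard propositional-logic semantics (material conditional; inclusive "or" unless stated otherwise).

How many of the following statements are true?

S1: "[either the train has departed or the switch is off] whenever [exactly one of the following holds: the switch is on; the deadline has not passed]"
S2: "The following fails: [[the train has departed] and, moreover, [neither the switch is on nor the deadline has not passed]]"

2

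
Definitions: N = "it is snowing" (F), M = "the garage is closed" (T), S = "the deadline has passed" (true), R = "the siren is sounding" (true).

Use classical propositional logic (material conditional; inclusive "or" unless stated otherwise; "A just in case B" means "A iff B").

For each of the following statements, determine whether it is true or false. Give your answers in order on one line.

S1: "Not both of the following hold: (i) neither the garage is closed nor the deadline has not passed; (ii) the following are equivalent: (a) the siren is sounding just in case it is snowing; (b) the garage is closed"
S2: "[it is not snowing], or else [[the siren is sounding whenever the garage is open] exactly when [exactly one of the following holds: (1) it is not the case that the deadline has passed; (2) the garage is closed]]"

S1 True / S2 True

S1: Parsed as (M ↓ ¬S) ↑ ((R ↔ N) ↔ M)

¬S = ¬T = F
M ↓ ¬S = T ↓ F = F
R ↔ N = T ↔ F = F
(R ↔ N) ↔ M = F ↔ T = F
(M ↓ ¬S) ↑ ((R ↔ N) ↔ M) = F ↑ F = T
So S1 is true.

S2: Formalization: ¬N ∨ ((¬M → R) ↔ (¬S ⊕ M))

¬N = ¬F = T
¬M = ¬T = F
¬M → R = F → T = T
¬S = ¬T = F
¬S ⊕ M = F ⊕ T = T
(¬M → R) ↔ (¬S ⊕ M) = T ↔ T = T
¬N ∨ ((¬M → R) ↔ (¬S ⊕ M)) = T ∨ T = T
So S2 is true.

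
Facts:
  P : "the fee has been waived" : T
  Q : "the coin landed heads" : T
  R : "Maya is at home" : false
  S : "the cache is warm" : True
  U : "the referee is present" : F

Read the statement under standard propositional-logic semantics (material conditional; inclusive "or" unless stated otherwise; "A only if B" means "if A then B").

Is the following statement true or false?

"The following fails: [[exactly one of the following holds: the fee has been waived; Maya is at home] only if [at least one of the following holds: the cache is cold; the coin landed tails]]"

true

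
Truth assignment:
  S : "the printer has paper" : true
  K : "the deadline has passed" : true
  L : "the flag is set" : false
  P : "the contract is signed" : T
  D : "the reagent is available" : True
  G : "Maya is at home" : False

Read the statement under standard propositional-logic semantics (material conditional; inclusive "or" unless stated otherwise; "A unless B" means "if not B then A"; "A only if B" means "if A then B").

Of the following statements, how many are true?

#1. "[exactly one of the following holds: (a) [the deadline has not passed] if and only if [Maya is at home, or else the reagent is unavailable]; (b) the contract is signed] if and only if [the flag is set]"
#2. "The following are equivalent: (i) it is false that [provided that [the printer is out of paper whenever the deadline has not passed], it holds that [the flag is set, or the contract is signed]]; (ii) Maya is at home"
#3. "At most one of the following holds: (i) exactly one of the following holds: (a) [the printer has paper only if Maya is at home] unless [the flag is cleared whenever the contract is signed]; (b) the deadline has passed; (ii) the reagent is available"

3

#1: Parsed as ((~K <-> (G | ~D)) xor P) <-> L

~K = ~T = F
~D = ~T = F
G | ~D = F | F = F
~K <-> (G | ~D) = F <-> F = T
(~K <-> (G | ~D)) xor P = T xor T = F
((~K <-> (G | ~D)) xor P) <-> L = F <-> F = T
Thus #1 is true.

#2: Formalization: ~((~K -> ~S) -> (L | P)) <-> G

~K = ~T = F
~S = ~T = F
~K -> ~S = F -> F = T
L | P = F | T = T
(~K -> ~S) -> (L | P) = T -> T = T
~((~K -> ~S) -> (L | P)) = ~T = F
~((~K -> ~S) -> (L | P)) <-> G = F <-> F = T
So #2 is true.

#3: Parsed as (((S -> G) | (P -> ~L)) xor K) nand D

S -> G = T -> F = F
~L = ~F = T
P -> ~L = T -> T = T
(S -> G) | (P -> ~L) = F | T = T
((S -> G) | (P -> ~L)) xor K = T xor T = F
(((S -> G) | (P -> ~L)) xor K) nand D = F nand T = T
Thus #3 is true.

True statements: 3.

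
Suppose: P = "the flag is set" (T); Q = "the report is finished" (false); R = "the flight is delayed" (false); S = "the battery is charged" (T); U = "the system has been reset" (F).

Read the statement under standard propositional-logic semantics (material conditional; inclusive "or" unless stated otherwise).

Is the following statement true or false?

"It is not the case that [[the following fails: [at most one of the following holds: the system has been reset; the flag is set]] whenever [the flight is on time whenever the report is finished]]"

The statement is true.

In symbols: not ((Q -> not R) -> not (U nand P))

not R = not False = True
Q -> not R = False -> True = True
U nand P = False nand True = True
not (U nand P) = not True = False
(Q -> not R) -> not (U nand P) = True -> False = False
not ((Q -> not R) -> not (U nand P)) = not False = True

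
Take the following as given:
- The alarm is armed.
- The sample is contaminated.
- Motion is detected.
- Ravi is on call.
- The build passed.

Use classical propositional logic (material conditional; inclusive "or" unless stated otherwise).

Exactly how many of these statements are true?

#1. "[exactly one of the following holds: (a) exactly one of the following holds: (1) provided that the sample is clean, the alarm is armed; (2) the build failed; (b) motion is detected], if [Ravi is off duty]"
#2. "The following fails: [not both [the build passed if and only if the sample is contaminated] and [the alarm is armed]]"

2

Let L = "Ravi is on call" (T), W = "the sample is contaminated" (T), M = "the alarm is armed" (T), K = "the build passed" (T), D = "motion is detected" (T).

#1: This is ~L -> (((~W -> M) xor ~K) xor D).

~L = ~T = F
~W = ~T = F
~W -> M = F -> T = T
~K = ~T = F
(~W -> M) xor ~K = T xor F = T
((~W -> M) xor ~K) xor D = T xor T = F
~L -> (((~W -> M) xor ~K) xor D) = F -> F = T
Hence #1 is true.

#2: Parsed as ~((K <-> W) nand M)

K <-> W = T <-> T = T
(K <-> W) nand M = T nand T = F
~((K <-> W) nand M) = ~F = T
So #2 is true.

True statements: 2.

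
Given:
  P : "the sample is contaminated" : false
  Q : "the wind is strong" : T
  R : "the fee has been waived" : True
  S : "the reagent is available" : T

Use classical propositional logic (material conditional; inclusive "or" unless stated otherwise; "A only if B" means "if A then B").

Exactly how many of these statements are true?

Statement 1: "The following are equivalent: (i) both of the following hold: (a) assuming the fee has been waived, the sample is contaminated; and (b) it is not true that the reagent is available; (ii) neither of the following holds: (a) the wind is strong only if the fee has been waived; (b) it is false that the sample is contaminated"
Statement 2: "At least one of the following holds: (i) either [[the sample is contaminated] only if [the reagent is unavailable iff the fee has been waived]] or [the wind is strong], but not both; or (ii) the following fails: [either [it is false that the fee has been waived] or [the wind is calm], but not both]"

Statement 1: Parsed as ((R -> P) and not S) iff ((Q -> R) nor not P)

R -> P = True -> False = False
not S = not True = False
(R -> P) and not S = False and False = False
Q -> R = True -> True = True
not P = not False = True
(Q -> R) nor not P = True nor True = False
((R -> P) and not S) iff ((Q -> R) nor not P) = False iff False = True
Thus Statement 1 is true.

Statement 2: This is ((P -> (not S iff R)) xor Q) or not (not R xor not Q).

not S = not True = False
not S iff R = False iff True = False
P -> (not S iff R) = False -> False = True
(P -> (not S iff R)) xor Q = True xor True = False
not R = not True = False
not Q = not True = False
not R xor not Q = False xor False = False
not (not R xor not Q) = not False = True
((P -> (not S iff R)) xor Q) or not (not R xor not Q) = False or True = True
So Statement 2 is true.

True statements: 2.

2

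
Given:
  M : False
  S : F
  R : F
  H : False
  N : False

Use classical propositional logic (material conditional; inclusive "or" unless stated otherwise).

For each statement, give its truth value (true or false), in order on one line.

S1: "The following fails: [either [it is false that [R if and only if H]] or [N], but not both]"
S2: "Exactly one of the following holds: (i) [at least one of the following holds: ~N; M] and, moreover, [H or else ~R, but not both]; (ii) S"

S1: In symbols: not (not (R iff H) xor N)

R iff H = False iff False = True
not (R iff H) = not True = False
not (R iff H) xor N = False xor False = False
not (not (R iff H) xor N) = not False = True
Hence S1 is true.

S2: In symbols: ((not N or M) and (H xor not R)) xor S

not N = not False = True
not N or M = True or False = True
not R = not False = True
H xor not R = False xor True = True
(not N or M) and (H xor not R) = True and True = True
((not N or M) and (H xor not R)) xor S = True xor False = True
Thus S2 is true.

S1 true; S2 true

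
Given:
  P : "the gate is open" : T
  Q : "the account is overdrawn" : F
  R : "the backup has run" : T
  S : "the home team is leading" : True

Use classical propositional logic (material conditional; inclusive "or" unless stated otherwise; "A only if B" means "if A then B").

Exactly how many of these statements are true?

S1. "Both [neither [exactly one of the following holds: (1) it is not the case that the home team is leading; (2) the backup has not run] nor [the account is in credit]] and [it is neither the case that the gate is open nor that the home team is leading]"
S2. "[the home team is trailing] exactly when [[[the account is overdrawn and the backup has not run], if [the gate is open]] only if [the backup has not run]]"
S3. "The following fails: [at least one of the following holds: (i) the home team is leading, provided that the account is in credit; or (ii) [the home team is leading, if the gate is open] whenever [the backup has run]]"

S1: This is ((¬S ⊕ ¬R) ↓ ¬Q) ∧ (P ↓ S).

¬S = ¬T = F
¬R = ¬T = F
¬S ⊕ ¬R = F ⊕ F = F
¬Q = ¬F = T
(¬S ⊕ ¬R) ↓ ¬Q = F ↓ T = F
P ↓ S = T ↓ T = F
((¬S ⊕ ¬R) ↓ ¬Q) ∧ (P ↓ S) = F ∧ F = F
So S1 is false.

S2: Formalization: ¬S ↔ ((P → (Q ∧ ¬R)) → ¬R)

¬S = ¬T = F
¬R = ¬T = F
Q ∧ ¬R = F ∧ F = F
P → (Q ∧ ¬R) = T → F = F
¬R = ¬T = F
(P → (Q ∧ ¬R)) → ¬R = F → F = T
¬S ↔ ((P → (Q ∧ ¬R)) → ¬R) = F ↔ T = F
Thus S2 is false.

S3: Parsed as ¬((¬Q → S) ∨ (R → (P → S)))

¬Q = ¬F = T
¬Q → S = T → T = T
P → S = T → T = T
R → (P → S) = T → T = T
(¬Q → S) ∨ (R → (P → S)) = T ∨ T = T
¬((¬Q → S) ∨ (R → (P → S))) = ¬T = F
Thus S3 is false.

0 of the 3 statements are true (none).

0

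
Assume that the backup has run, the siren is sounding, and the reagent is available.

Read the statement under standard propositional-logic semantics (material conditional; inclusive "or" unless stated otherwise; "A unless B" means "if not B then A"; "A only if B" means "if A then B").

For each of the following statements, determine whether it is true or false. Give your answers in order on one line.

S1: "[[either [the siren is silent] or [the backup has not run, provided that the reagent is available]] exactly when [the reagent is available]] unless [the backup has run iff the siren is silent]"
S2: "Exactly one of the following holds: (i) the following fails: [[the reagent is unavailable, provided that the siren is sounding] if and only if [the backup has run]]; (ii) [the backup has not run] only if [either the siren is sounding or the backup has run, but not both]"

Let Q = "the siren is sounding" (T), R = "the reagent is available" (T), P = "the backup has run" (T).

S1: Parsed as ((¬Q ∨ (R → ¬P)) ↔ R) ∨ (P ↔ ¬Q)

¬Q = ¬T = F
¬P = ¬T = F
R → ¬P = T → F = F
¬Q ∨ (R → ¬P) = F ∨ F = F
(¬Q ∨ (R → ¬P)) ↔ R = F ↔ T = F
¬Q = ¬T = F
P ↔ ¬Q = T ↔ F = F
((¬Q ∨ (R → ¬P)) ↔ R) ∨ (P ↔ ¬Q) = F ∨ F = F
Hence S1 is false.

S2: Formalization: ¬((Q → ¬R) ↔ P) ⊕ (¬P → (Q ⊕ P))

¬R = ¬T = F
Q → ¬R = T → F = F
(Q → ¬R) ↔ P = F ↔ T = F
¬((Q → ¬R) ↔ P) = ¬F = T
¬P = ¬T = F
Q ⊕ P = T ⊕ T = F
¬P → (Q ⊕ P) = F → F = T
¬((Q → ¬R) ↔ P) ⊕ (¬P → (Q ⊕ P)) = T ⊕ T = F
So S2 is false.

S1 false; S2 false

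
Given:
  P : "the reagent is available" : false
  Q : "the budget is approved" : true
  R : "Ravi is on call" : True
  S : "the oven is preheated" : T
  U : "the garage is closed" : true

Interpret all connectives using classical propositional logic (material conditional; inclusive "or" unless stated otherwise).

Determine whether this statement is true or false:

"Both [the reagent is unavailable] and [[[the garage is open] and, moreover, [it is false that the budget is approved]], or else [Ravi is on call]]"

True.

In symbols: not P and ((not U and not Q) or R)

not P = not False = True
not U = not True = False
not Q = not True = False
not U and not Q = False and False = False
(not U and not Q) or R = False or True = True
not P and ((not U and not Q) or R) = True and True = True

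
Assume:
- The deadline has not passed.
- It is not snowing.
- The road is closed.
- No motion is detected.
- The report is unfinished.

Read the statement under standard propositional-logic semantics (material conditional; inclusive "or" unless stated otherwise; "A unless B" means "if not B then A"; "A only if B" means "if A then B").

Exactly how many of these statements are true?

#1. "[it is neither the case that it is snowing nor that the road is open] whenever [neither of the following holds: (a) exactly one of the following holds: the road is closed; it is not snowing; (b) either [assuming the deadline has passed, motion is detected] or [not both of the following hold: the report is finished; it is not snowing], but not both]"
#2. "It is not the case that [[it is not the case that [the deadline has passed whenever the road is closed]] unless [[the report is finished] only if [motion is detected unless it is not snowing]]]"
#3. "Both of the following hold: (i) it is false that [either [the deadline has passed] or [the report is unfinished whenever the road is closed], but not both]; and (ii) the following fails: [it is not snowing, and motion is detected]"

1

Let R = "the road is closed" (T), Q = "it is snowing" (F), P = "the deadline has passed" (F), S = "motion is detected" (F), U = "the report is finished" (F).

#1: This is ((R xor ~Q) nor ((P -> S) xor (U nand ~Q))) -> (Q nor ~R).

~Q = ~F = T
R xor ~Q = T xor T = F
P -> S = F -> F = T
~Q = ~F = T
U nand ~Q = F nand T = T
(P -> S) xor (U nand ~Q) = T xor T = F
(R xor ~Q) nor ((P -> S) xor (U nand ~Q)) = F nor F = T
~R = ~T = F
Q nor ~R = F nor F = T
((R xor ~Q) nor ((P -> S) xor (U nand ~Q))) -> (Q nor ~R) = T -> T = T
Hence #1 is true.

#2: Formalization: ~(~(R -> P) | (U -> (S | ~Q)))

R -> P = T -> F = F
~(R -> P) = ~F = T
~Q = ~F = T
S | ~Q = F | T = T
U -> (S | ~Q) = F -> T = T
~(R -> P) | (U -> (S | ~Q)) = T | T = T
~(~(R -> P) | (U -> (S | ~Q))) = ~T = F
So #2 is false.

#3: In symbols: ~(P xor (R -> ~U)) & ~(~Q & S)

~U = ~F = T
R -> ~U = T -> T = T
P xor (R -> ~U) = F xor T = T
~(P xor (R -> ~U)) = ~T = F
~Q = ~F = T
~Q & S = T & F = F
~(~Q & S) = ~F = T
~(P xor (R -> ~U)) & ~(~Q & S) = F & T = F
Hence #3 is false.

True statements: 1.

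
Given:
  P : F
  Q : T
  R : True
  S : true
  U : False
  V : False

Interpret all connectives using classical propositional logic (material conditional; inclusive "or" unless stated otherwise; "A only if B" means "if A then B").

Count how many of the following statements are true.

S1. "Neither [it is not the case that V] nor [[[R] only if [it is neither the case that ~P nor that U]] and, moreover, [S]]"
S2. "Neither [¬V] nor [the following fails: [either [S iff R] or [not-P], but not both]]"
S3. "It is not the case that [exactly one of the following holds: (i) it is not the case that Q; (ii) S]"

0

S1: In symbols: not V nor ((R -> (not P nor U)) and S)

not V = not False = True
not P = not False = True
not P nor U = True nor False = False
R -> (not P nor U) = True -> False = False
(R -> (not P nor U)) and S = False and True = False
not V nor ((R -> (not P nor U)) and S) = True nor False = False
Hence S1 is false.

S2: Parsed as not V nor not ((S iff R) xor not P)

not V = not False = True
S iff R = True iff True = True
not P = not False = True
(S iff R) xor not P = True xor True = False
not ((S iff R) xor not P) = not False = True
not V nor not ((S iff R) xor not P) = True nor True = False
Hence S2 is false.

S3: Formalization: not (not Q xor S)

not Q = not True = False
not Q xor S = False xor True = True
not (not Q xor S) = not True = False
So S3 is false.

0 of the 3 statements are true (none).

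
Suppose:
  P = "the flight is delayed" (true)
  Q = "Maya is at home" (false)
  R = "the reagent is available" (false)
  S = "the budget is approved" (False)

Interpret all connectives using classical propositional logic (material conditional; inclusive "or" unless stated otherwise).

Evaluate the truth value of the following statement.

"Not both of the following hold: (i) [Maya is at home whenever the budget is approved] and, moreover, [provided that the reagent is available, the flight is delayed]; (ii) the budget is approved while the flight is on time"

True

In symbols: ((S → Q) ∧ (R → P)) ↑ (S ∧ ¬P)

S → Q = F → F = T
R → P = F → T = T
(S → Q) ∧ (R → P) = T ∧ T = T
¬P = ¬T = F
S ∧ ¬P = F ∧ F = F
((S → Q) ∧ (R → P)) ↑ (S ∧ ¬P) = T ↑ F = T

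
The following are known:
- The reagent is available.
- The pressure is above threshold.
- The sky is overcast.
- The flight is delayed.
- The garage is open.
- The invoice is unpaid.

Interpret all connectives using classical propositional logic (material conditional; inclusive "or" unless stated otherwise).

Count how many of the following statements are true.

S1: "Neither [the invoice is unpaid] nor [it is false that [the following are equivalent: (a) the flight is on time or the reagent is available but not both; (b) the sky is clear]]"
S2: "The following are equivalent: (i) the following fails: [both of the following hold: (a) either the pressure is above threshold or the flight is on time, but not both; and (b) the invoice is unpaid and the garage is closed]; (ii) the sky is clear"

0

Let H = "the invoice is paid" (F), M = "the flight is delayed" (T), W = "the reagent is available" (T), L = "the sky is overcast" (T), Q = "the pressure is above threshold" (T), G = "the garage is closed" (F).

S1: In symbols: ¬H ↓ ¬((¬M ⊕ W) ↔ ¬L)

¬H = ¬F = T
¬M = ¬T = F
¬M ⊕ W = F ⊕ T = T
¬L = ¬T = F
(¬M ⊕ W) ↔ ¬L = T ↔ F = F
¬((¬M ⊕ W) ↔ ¬L) = ¬F = T
¬H ↓ ¬((¬M ⊕ W) ↔ ¬L) = T ↓ T = F
Hence S1 is false.

S2: Parsed as ¬((Q ⊕ ¬M) ∧ (¬H ∧ G)) ↔ ¬L

¬M = ¬T = F
Q ⊕ ¬M = T ⊕ F = T
¬H = ¬F = T
¬H ∧ G = T ∧ F = F
(Q ⊕ ¬M) ∧ (¬H ∧ G) = T ∧ F = F
¬((Q ⊕ ¬M) ∧ (¬H ∧ G)) = ¬F = T
¬L = ¬T = F
¬((Q ⊕ ¬M) ∧ (¬H ∧ G)) ↔ ¬L = T ↔ F = F
Hence S2 is false.

0 of the 2 statements are true (none).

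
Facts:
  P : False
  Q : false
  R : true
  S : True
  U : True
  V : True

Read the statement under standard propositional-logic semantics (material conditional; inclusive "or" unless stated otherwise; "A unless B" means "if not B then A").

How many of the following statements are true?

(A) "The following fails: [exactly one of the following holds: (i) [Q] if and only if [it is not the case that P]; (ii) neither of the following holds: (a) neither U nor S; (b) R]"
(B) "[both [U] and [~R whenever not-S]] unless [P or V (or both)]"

(A): Formalization: ¬((Q ↔ ¬P) ⊕ ((U ↓ S) ↓ R))

¬P = ¬F = T
Q ↔ ¬P = F ↔ T = F
U ↓ S = T ↓ T = F
(U ↓ S) ↓ R = F ↓ T = F
(Q ↔ ¬P) ⊕ ((U ↓ S) ↓ R) = F ⊕ F = F
¬((Q ↔ ¬P) ⊕ ((U ↓ S) ↓ R)) = ¬F = T
Thus (A) is true.

(B): Parsed as (U ∧ (¬S → ¬R)) ∨ (P ∨ V)

¬S = ¬T = F
¬R = ¬T = F
¬S → ¬R = F → F = T
U ∧ (¬S → ¬R) = T ∧ T = T
P ∨ V = F ∨ T = T
(U ∧ (¬S → ¬R)) ∨ (P ∨ V) = T ∨ T = T
So (B) is true.

2 of the 2 statements are true ((A), (B)).

2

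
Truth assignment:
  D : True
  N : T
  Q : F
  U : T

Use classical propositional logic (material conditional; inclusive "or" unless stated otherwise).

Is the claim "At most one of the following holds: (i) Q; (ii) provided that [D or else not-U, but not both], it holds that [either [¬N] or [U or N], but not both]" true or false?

The statement is true.

Values: Q=False, D=True, U=True, N=True.
Formalization: Q nand ((D xor not U) -> (not N xor (U or N)))

not U = not True = False
D xor not U = True xor False = True
not N = not True = False
U or N = True or True = True
not N xor (U or N) = False xor True = True
(D xor not U) -> (not N xor (U or N)) = True -> True = True
Q nand ((D xor not U) -> (not N xor (U or N))) = False nand True = True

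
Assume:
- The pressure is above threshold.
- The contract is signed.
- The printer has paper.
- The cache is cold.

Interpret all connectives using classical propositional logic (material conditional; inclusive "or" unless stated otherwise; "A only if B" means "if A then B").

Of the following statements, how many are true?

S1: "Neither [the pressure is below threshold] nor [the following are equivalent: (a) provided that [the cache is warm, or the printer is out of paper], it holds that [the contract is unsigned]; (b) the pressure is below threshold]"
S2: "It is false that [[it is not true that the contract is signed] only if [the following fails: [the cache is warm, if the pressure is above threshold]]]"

Let S = "the pressure is above threshold" (True), G = "the cache is warm" (False), N = "the printer has paper" (True), U = "the contract is signed" (True).

S1: This is not S nor (((G or not N) -> not U) iff not S).

not S = not True = False
not N = not True = False
G or not N = False or False = False
not U = not True = False
(G or not N) -> not U = False -> False = True
not S = not True = False
((G or not N) -> not U) iff not S = True iff False = False
not S nor (((G or not N) -> not U) iff not S) = False nor False = True
So S1 is true.

S2: In symbols: not (not U -> not (S -> G))

not U = not True = False
S -> G = True -> False = False
not (S -> G) = not False = True
not U -> not (S -> G) = False -> True = True
not (not U -> not (S -> G)) = not True = False
So S2 is false.

Count: 1.

1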